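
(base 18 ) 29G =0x33a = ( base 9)1117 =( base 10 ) 826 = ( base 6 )3454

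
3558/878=4 + 23/439 =4.05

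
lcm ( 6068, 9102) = 18204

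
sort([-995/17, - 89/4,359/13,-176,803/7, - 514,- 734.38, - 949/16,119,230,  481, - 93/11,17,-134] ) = [ - 734.38, - 514, - 176 , - 134, - 949/16, - 995/17, - 89/4, - 93/11,17,359/13,803/7,119,230,481 ]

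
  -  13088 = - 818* 16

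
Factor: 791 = 7^1*113^1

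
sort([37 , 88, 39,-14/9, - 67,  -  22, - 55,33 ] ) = [-67, - 55,-22,-14/9 , 33 , 37,39,  88] 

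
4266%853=1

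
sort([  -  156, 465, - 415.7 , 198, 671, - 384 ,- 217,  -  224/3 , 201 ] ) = [-415.7, - 384,-217,-156, - 224/3,198 , 201,465,671 ]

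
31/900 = 31/900 =0.03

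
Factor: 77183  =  79^1*977^1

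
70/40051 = 70/40051 = 0.00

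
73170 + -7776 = 65394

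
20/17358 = 10/8679 = 0.00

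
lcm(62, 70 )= 2170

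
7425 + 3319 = 10744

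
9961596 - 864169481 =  - 854207885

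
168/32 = 21/4  =  5.25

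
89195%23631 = 18302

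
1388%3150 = 1388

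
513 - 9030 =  - 8517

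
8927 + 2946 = 11873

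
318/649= 318/649 = 0.49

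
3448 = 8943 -5495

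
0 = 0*59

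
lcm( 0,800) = 0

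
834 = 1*834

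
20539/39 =20539/39=526.64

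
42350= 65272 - 22922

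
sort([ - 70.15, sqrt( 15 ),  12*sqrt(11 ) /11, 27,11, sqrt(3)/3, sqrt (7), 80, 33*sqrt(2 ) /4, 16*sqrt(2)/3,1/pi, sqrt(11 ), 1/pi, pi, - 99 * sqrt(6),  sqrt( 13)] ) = [ - 99*sqrt( 6),-70.15, 1/pi, 1/pi, sqrt(3)/3, sqrt( 7),pi,sqrt( 11) , sqrt( 13),12*sqrt(11 )/11 , sqrt( 15 ) , 16*sqrt( 2 )/3,11, 33*sqrt( 2 )/4, 27, 80 ]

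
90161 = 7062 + 83099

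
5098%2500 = 98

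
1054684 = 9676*109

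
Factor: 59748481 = 13^1*4596037^1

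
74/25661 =74/25661  =  0.00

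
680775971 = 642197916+38578055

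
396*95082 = 37652472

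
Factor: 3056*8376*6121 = 156679579776  =  2^7*3^1*191^1*349^1*6121^1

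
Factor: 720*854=2^5*3^2*5^1 *7^1 *61^1 = 614880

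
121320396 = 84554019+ 36766377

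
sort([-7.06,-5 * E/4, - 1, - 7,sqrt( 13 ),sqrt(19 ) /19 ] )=[  -  7.06, -7, - 5*E/4,- 1, sqrt( 19 ) /19,sqrt (13 )] 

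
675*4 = 2700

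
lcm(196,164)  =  8036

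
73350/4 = 36675/2 = 18337.50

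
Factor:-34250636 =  - 2^2*7^1*1223237^1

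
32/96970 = 16/48485 = 0.00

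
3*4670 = 14010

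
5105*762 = 3890010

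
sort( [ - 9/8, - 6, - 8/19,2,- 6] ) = [ - 6,  -  6, - 9/8, - 8/19, 2]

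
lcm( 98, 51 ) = 4998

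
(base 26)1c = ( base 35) 13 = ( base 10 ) 38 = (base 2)100110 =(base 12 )32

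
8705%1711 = 150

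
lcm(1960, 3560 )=174440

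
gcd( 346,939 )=1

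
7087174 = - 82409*( -86 ) 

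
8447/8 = 1055 + 7/8 = 1055.88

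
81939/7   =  81939/7 =11705.57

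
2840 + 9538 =12378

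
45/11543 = 45/11543 = 0.00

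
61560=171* 360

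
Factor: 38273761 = 2267^1*16883^1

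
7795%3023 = 1749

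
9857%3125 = 482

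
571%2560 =571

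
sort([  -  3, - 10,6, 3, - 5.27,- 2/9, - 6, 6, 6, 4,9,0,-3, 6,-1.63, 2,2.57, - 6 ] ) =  [ - 10, - 6, -6,- 5.27, - 3,-3 , - 1.63,-2/9, 0,  2,  2.57,3, 4, 6,6, 6, 6,9]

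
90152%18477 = 16244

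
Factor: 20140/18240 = 2^( - 4 )*3^( -1)*53^1 =53/48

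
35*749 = 26215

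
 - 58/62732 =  - 1+31337/31366=- 0.00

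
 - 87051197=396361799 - 483412996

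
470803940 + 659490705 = 1130294645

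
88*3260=286880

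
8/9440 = 1/1180 = 0.00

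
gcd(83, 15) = 1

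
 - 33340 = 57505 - 90845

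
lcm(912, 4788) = 19152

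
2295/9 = 255  =  255.00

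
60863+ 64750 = 125613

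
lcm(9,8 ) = 72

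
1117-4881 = -3764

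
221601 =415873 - 194272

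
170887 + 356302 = 527189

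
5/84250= 1/16850  =  0.00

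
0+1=1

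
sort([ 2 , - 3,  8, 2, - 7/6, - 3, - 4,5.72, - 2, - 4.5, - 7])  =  [ -7, - 4.5 , - 4, - 3, - 3,-2, -7/6,2,2,5.72,  8 ] 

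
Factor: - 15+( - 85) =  - 2^2* 5^2 = - 100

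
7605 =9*845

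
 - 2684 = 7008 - 9692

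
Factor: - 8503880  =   - 2^3*5^1*7^1 * 11^2*251^1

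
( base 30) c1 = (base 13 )21A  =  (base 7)1024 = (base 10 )361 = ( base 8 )551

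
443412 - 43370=400042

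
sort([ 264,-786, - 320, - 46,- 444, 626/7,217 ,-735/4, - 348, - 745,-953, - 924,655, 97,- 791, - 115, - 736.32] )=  [ - 953  , - 924 , - 791 , - 786, -745, - 736.32,  -  444 , - 348, - 320, - 735/4, -115, - 46, 626/7,97,217 , 264,655 ] 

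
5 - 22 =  - 17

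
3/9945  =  1/3315 = 0.00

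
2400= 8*300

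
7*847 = 5929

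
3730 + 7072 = 10802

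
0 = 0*60711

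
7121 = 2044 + 5077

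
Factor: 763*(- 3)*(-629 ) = 3^1*7^1*17^1*37^1 * 109^1 = 1439781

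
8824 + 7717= 16541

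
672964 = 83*8108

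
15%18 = 15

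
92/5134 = 46/2567 = 0.02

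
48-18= 30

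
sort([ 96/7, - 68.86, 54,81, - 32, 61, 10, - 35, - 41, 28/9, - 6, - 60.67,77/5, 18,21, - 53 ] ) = [ - 68.86, - 60.67, - 53,-41, - 35, - 32 , - 6, 28/9, 10,96/7,77/5, 18,21, 54,61, 81]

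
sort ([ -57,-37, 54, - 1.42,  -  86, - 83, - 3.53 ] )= [ - 86,  -  83, - 57, - 37, -3.53 , - 1.42, 54 ]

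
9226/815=11  +  261/815 = 11.32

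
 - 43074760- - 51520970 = 8446210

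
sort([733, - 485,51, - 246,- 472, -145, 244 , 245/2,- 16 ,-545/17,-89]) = [ - 485, - 472, - 246, - 145,-89,-545/17 ,-16,  51,  245/2, 244, 733]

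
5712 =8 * 714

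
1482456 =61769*24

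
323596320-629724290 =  - 306127970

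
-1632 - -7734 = 6102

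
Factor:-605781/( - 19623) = 3^1*11^1*29^1*31^( - 1)= 957/31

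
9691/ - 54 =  - 180 + 29/54   =  -179.46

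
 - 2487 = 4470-6957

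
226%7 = 2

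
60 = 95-35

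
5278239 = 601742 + 4676497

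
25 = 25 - 0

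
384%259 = 125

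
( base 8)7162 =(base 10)3698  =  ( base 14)14C2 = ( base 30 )438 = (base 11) 2862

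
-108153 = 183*( - 591 ) 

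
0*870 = 0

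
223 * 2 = 446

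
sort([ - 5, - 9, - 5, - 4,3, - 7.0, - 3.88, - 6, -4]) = [ - 9, - 7.0,  -  6, - 5,  -  5, - 4,- 4, - 3.88,  3 ] 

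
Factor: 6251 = 7^1*19^1 *47^1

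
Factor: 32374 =2^1*16187^1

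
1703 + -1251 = 452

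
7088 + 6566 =13654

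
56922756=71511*796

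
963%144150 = 963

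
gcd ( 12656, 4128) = 16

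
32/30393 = 32/30393=0.00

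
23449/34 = 23449/34= 689.68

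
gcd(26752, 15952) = 16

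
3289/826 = 3+811/826 = 3.98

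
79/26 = 79/26 =3.04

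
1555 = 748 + 807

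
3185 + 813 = 3998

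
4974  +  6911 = 11885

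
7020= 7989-969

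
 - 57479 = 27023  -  84502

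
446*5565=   2481990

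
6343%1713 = 1204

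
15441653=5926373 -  - 9515280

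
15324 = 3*5108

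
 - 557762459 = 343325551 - 901088010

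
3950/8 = 1975/4=493.75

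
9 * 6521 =58689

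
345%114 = 3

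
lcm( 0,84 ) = 0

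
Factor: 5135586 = 2^1 *3^1*19^2  *  2371^1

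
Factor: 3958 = 2^1*1979^1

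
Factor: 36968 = 2^3*4621^1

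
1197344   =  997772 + 199572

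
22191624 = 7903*2808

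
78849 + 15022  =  93871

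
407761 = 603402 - 195641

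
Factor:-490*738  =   - 2^2*3^2*5^1*7^2 *41^1  =  - 361620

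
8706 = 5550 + 3156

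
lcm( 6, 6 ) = 6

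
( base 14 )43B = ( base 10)837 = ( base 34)ol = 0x345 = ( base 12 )599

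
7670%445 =105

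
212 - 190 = 22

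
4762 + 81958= 86720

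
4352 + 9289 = 13641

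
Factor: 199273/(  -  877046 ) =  - 2^( - 1 )*101^1*1973^1*438523^( - 1)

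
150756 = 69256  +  81500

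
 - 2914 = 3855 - 6769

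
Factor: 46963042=2^1*7^1*3354503^1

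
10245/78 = 3415/26 = 131.35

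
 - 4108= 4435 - 8543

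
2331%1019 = 293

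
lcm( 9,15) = 45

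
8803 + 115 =8918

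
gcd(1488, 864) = 48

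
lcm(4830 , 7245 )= 14490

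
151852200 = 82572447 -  - 69279753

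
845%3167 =845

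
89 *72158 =6422062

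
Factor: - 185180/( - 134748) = 235/171= 3^(  -  2 )*5^1 * 19^( - 1) * 47^1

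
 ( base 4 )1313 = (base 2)1110111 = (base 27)4b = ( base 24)4N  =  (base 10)119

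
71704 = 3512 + 68192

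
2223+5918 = 8141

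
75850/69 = 1099 + 19/69 = 1099.28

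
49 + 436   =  485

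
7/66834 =7/66834= 0.00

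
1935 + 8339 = 10274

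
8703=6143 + 2560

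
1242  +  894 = 2136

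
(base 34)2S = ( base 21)4C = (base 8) 140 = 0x60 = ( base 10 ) 96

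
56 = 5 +51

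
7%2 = 1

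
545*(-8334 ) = -4542030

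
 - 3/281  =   - 1 + 278/281 = -  0.01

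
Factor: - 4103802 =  - 2^1*3^2 * 227989^1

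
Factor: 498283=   383^1*1301^1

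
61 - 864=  - 803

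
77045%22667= 9044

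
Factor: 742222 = 2^1*13^1 * 28547^1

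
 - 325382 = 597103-922485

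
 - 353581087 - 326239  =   - 353907326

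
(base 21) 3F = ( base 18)46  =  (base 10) 78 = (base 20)3i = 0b1001110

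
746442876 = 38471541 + 707971335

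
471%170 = 131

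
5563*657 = 3654891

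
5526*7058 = 39002508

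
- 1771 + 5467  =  3696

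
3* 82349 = 247047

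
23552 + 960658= 984210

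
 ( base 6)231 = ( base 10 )91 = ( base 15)61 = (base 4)1123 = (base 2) 1011011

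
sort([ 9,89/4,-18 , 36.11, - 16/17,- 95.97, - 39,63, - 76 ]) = [-95.97, - 76, - 39, - 18, - 16/17,9, 89/4, 36.11,63 ] 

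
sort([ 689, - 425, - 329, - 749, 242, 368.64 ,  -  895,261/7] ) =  [  -  895,- 749 ,  -  425, - 329,  261/7,242, 368.64, 689] 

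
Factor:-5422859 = - 13^1 * 43^1 * 89^1 * 109^1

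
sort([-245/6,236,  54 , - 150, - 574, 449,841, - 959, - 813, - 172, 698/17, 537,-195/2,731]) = [ - 959, - 813, - 574, - 172, - 150, - 195/2, - 245/6,698/17,54,236,449, 537,731 , 841]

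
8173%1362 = 1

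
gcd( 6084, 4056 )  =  2028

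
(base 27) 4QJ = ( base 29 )49c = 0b111000110101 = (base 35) 2XW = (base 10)3637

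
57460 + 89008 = 146468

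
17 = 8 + 9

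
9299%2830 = 809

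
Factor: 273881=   273881^1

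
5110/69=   74+4/69 = 74.06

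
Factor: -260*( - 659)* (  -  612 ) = -2^4 * 3^2*5^1*13^1 *17^1*659^1  =  - 104860080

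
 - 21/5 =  - 21/5 = -4.20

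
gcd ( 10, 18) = 2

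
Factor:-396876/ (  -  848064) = 2^( - 4)*7^ ( - 1 )*631^( - 1)*33073^1 = 33073/70672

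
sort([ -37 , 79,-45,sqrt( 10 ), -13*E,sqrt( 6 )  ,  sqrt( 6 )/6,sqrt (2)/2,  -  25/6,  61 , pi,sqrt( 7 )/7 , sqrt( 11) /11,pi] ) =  [ - 45, - 37,-13*E, - 25/6 , sqrt ( 11)/11, sqrt ( 7)/7 , sqrt ( 6 ) /6 , sqrt ( 2 ) /2 , sqrt( 6 ),pi,  pi , sqrt( 10), 61, 79 ] 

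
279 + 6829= 7108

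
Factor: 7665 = 3^1 * 5^1*7^1* 73^1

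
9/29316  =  3/9772 = 0.00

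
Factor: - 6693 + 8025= 2^2*3^2*37^1 = 1332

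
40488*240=9717120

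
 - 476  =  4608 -5084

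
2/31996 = 1/15998=0.00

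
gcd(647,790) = 1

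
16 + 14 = 30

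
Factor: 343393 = 343393^1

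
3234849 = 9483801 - 6248952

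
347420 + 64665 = 412085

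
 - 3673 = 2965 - 6638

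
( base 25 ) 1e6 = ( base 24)1gl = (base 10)981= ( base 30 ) 12l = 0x3D5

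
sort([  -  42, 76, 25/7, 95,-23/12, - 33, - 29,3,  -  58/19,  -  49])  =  [  -  49 ,  -  42,  -  33,  -  29, - 58/19,-23/12,3,25/7,76,95]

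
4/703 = 4/703 = 0.01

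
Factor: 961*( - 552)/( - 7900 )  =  132618/1975 = 2^1*3^1 *5^ ( - 2) *23^1*31^2*79^(  -  1) 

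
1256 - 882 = 374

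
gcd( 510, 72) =6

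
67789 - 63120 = 4669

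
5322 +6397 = 11719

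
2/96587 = 2/96587 = 0.00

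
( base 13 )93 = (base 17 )71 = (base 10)120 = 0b1111000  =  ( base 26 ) 4G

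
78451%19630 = 19561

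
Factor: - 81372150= - 2^1*3^2*5^2*211^1*857^1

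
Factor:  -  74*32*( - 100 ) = 236800 = 2^8*5^2*37^1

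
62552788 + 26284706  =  88837494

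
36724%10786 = 4366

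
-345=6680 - 7025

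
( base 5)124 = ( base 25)1E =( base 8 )47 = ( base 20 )1J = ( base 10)39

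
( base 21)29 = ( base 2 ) 110011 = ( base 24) 23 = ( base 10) 51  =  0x33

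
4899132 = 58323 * 84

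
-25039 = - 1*25039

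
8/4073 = 8/4073 =0.00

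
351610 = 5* 70322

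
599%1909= 599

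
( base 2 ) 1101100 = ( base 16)6c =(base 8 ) 154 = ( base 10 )108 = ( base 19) 5D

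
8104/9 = 900 + 4/9 = 900.44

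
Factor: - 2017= - 2017^1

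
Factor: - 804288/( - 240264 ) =472/141=2^3 * 3^( - 1)*47^( - 1)*59^1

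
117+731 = 848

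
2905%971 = 963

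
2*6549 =13098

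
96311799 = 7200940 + 89110859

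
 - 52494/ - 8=6561 + 3/4 = 6561.75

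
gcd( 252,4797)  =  9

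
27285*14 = 381990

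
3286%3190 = 96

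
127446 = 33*3862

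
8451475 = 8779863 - 328388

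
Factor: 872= 2^3 * 109^1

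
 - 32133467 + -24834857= - 56968324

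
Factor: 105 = 3^1*5^1*7^1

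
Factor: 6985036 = 2^2*1746259^1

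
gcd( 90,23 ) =1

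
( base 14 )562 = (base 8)2052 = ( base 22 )24a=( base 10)1066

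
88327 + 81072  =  169399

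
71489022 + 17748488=89237510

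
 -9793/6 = -9793/6 = - 1632.17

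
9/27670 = 9/27670  =  0.00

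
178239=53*3363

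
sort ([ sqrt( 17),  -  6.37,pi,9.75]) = [ - 6.37 , pi, sqrt (17 ), 9.75]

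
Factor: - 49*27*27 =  - 3^6*7^2 = - 35721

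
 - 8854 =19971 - 28825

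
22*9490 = 208780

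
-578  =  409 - 987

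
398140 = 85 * 4684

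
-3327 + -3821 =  - 7148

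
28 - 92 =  - 64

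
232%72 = 16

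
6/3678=1/613 = 0.00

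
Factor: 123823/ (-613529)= - 133/659 = - 7^1 * 19^1 *659^ ( - 1)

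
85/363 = 85/363 = 0.23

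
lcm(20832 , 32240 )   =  1354080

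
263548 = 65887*4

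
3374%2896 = 478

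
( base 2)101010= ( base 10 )42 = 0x2a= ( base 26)1g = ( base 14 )30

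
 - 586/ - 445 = 1 + 141/445 = 1.32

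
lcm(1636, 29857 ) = 119428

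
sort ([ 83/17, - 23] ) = [ - 23,83/17 ]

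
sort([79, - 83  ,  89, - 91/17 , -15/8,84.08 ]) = [  -  83, - 91/17, - 15/8,79,84.08,89]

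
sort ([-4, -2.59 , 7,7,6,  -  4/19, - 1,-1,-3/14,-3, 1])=[ - 4, - 3,-2.59,-1, - 1,  -  3/14,-4/19, 1,6, 7, 7 ] 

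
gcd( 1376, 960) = 32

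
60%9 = 6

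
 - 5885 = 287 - 6172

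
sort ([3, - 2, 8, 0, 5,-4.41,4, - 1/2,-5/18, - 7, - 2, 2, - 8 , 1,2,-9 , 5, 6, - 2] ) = [ - 9, - 8,- 7,-4.41, - 2, - 2,  -  2, - 1/2, - 5/18  ,  0,1,2,2,  3, 4,5, 5,  6, 8] 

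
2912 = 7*416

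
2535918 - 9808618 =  - 7272700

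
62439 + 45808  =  108247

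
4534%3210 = 1324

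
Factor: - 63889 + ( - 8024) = -71913 = - 3^1* 23971^1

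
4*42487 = 169948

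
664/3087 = 664/3087 = 0.22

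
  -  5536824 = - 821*6744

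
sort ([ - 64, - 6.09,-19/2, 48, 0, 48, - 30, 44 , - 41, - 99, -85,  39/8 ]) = [ - 99,-85, - 64, - 41, - 30, - 19/2, - 6.09, 0, 39/8, 44,48, 48 ] 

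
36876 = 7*5268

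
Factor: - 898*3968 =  - 2^8*31^1*449^1 =- 3563264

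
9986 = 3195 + 6791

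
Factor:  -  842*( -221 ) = 186082= 2^1*13^1*17^1*421^1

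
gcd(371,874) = 1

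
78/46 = 39/23  =  1.70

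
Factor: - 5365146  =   - 2^1 *3^1*894191^1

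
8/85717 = 8/85717 = 0.00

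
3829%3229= 600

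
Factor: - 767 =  - 13^1*59^1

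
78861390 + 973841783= 1052703173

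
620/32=155/8=19.38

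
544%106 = 14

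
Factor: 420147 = 3^5*7^1*13^1*19^1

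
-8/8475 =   -  1+8467/8475 = -0.00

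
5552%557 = 539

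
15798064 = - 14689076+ 30487140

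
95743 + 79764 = 175507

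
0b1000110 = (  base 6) 154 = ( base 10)70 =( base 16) 46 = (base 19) 3d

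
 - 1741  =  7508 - 9249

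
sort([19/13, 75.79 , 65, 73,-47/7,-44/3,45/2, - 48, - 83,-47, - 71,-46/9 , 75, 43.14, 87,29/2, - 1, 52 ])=[ - 83,-71 , - 48,-47 , -44/3,-47/7,  -  46/9, -1, 19/13,  29/2,  45/2,43.14, 52,65,73,  75,75.79,87 ]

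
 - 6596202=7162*(-921) 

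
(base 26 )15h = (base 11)689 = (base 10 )823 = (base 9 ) 1114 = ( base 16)337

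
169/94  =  1 + 75/94 = 1.80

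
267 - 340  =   - 73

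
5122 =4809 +313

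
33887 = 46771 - 12884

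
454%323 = 131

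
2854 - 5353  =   - 2499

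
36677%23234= 13443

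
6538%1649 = 1591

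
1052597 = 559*1883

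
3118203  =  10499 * 297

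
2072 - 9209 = -7137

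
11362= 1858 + 9504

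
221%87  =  47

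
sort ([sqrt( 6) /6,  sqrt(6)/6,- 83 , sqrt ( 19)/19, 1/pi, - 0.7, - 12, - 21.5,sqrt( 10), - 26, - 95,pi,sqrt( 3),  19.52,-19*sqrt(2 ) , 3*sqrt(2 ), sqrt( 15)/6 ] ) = [-95,-83, - 19*sqrt(2), -26, - 21.5,  -  12, - 0.7 , sqrt (19 ) /19,1/pi,sqrt( 6 ) /6,sqrt( 6 )/6, sqrt (15 )/6,sqrt( 3 ),pi,sqrt(10), 3*sqrt (2),19.52 ]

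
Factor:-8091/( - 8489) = 3^2*13^( - 1) * 29^1*31^1*653^(-1) 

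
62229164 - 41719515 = 20509649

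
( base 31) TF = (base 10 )914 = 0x392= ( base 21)21B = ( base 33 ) rn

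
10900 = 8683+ 2217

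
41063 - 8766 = 32297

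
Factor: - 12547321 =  - 12547321^1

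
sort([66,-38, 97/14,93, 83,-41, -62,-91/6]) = [-62,-41,- 38,-91/6,97/14, 66 , 83,93 ] 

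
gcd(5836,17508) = 5836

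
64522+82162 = 146684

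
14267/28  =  14267/28  =  509.54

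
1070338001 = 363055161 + 707282840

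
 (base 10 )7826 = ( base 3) 101201212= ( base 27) AJN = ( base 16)1e92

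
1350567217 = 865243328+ 485323889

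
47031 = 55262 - 8231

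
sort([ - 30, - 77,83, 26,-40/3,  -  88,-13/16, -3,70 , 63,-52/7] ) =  [ -88 , - 77, - 30, - 40/3,-52/7,-3, - 13/16,  26,63, 70, 83]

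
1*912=912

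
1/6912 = 1/6912 = 0.00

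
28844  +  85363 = 114207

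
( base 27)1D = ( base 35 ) 15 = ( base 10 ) 40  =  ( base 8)50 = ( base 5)130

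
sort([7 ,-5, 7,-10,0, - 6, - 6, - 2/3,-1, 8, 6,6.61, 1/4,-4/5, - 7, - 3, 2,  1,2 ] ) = [-10,-7,-6,-6, - 5,-3,-1,-4/5, - 2/3 , 0, 1/4,1, 2, 2, 6, 6.61,7, 7,8]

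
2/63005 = 2/63005 = 0.00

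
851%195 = 71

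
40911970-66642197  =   - 25730227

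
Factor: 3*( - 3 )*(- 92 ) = 2^2*3^2*23^1 = 828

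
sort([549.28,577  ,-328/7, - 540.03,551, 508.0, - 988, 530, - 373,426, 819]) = [ - 988, - 540.03, - 373, - 328/7, 426, 508.0,  530,549.28,551, 577 , 819]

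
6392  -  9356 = - 2964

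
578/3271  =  578/3271 = 0.18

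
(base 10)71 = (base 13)56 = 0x47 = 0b1000111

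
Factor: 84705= 3^1*5^1*5647^1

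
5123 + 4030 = 9153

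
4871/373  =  4871/373 = 13.06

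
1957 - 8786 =- 6829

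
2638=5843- 3205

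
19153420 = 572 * 33485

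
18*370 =6660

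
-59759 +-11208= - 70967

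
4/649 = 4/649 = 0.01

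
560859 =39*14381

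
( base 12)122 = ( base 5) 1140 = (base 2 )10101010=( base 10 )170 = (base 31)5F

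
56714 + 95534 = 152248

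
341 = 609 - 268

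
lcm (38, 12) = 228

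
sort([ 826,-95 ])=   [ - 95, 826] 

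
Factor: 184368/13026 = 2^3*13^( - 1)*23^1= 184/13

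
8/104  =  1/13 = 0.08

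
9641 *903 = 8705823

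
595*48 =28560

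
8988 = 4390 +4598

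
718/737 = 718/737 = 0.97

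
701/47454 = 701/47454  =  0.01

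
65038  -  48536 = 16502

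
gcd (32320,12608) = 64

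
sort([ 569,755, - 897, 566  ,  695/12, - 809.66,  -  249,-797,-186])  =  [ - 897, - 809.66, - 797, - 249,- 186 , 695/12, 566,569 , 755 ] 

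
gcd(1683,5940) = 99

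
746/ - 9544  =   - 373/4772 = - 0.08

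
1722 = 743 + 979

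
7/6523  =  7/6523 = 0.00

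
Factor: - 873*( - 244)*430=2^3 * 3^2*5^1*43^1*61^1*97^1 = 91595160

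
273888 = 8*34236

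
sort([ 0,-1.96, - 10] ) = [ - 10, - 1.96, 0] 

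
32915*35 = 1152025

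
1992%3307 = 1992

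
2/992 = 1/496 = 0.00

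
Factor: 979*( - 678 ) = -663762 = -2^1*3^1*11^1* 89^1*113^1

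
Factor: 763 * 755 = 576065 = 5^1*7^1*109^1*151^1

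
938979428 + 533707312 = 1472686740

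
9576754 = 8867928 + 708826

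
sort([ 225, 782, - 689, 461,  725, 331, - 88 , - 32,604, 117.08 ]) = [ -689 , - 88,- 32, 117.08,225,331,461,604,725,782 ] 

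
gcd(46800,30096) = 144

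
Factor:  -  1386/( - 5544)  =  1/4 = 2^( - 2) 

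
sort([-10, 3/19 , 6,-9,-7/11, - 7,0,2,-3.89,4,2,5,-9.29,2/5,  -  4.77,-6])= [ -10,-9.29 , -9 ,-7, - 6, - 4.77, - 3.89,-7/11,0, 3/19,2/5 , 2,  2,4,5 , 6 ] 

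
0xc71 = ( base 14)1237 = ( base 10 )3185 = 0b110001110001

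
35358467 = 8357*4231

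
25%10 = 5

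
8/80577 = 8/80577 = 0.00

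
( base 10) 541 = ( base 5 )4131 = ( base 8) 1035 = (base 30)I1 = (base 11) 452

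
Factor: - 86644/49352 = - 2^(  -  1)*31^( - 1 )*199^(-1)* 21661^1 = - 21661/12338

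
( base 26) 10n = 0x2bb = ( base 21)1C6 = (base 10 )699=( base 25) 12o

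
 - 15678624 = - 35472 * 442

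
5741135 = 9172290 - 3431155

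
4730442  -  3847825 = 882617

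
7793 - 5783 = 2010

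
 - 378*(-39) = 14742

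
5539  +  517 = 6056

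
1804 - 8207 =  - 6403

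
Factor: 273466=2^1*136733^1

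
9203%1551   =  1448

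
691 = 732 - 41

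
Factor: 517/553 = 7^( - 1)*11^1*47^1 * 79^( - 1) 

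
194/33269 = 194/33269  =  0.01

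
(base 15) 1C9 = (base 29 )e8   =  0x19E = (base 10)414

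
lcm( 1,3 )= 3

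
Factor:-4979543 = -127^1*39209^1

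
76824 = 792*97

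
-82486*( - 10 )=824860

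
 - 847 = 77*(  -  11 ) 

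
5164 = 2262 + 2902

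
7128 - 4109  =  3019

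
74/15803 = 74/15803 =0.00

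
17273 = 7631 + 9642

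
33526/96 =349+11/48=349.23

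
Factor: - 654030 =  - 2^1 * 3^2*5^1*13^2*43^1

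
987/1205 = 987/1205 = 0.82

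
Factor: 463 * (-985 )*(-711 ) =324255105  =  3^2*5^1*79^1*197^1*463^1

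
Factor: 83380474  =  2^1*19^1 * 23^1*95401^1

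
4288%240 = 208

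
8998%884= 158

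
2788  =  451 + 2337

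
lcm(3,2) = 6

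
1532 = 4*383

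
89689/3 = 89689/3 = 29896.33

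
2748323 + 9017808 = 11766131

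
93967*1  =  93967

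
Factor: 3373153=7^1*481879^1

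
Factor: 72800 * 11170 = 2^6*5^3*7^1*13^1 * 1117^1 = 813176000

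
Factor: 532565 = 5^1 *11^1*23^1*421^1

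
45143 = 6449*7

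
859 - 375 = 484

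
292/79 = 292/79 = 3.70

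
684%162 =36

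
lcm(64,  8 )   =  64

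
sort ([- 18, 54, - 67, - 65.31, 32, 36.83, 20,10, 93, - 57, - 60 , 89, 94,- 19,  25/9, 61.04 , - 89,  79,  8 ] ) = [-89, - 67, - 65.31, - 60, - 57, - 19, - 18, 25/9,8, 10, 20, 32, 36.83,54, 61.04, 79, 89,93, 94] 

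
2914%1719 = 1195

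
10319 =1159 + 9160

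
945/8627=945/8627 = 0.11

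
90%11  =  2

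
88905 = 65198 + 23707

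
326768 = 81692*4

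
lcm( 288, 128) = 1152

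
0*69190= 0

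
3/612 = 1/204 = 0.00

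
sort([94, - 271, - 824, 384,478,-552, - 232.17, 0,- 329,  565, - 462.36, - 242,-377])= [ - 824,-552,-462.36, - 377, -329,-271,  -  242,-232.17,0,94,384 , 478,565 ]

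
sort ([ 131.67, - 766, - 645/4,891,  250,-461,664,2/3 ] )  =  [ - 766 , - 461, - 645/4,2/3,131.67 , 250, 664,891 ]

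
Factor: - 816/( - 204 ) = 2^2 = 4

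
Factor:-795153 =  - 3^1*239^1*1109^1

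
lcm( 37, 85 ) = 3145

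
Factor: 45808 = 2^4*7^1*409^1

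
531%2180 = 531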